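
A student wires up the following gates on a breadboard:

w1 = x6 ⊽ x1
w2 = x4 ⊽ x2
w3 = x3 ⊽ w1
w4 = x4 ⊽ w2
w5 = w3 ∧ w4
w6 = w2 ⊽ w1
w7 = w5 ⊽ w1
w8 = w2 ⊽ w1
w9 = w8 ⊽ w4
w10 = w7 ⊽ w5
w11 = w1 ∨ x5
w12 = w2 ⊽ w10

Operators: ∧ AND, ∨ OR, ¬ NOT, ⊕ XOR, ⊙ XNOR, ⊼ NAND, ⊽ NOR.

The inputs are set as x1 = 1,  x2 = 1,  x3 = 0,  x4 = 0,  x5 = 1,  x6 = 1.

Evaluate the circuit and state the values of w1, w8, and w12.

w1 = x6 NOR x1 = 1 NOR 1 = 0
w2 = x4 NOR x2 = 0 NOR 1 = 0
w3 = x3 NOR w1 = 0 NOR 0 = 1
w4 = x4 NOR w2 = 0 NOR 0 = 1
w5 = w3 AND w4 = 1 AND 1 = 1
w7 = w5 NOR w1 = 1 NOR 0 = 0
w8 = w2 NOR w1 = 0 NOR 0 = 1
w10 = w7 NOR w5 = 0 NOR 1 = 0
w12 = w2 NOR w10 = 0 NOR 0 = 1

w1 = 0, w8 = 1, w12 = 1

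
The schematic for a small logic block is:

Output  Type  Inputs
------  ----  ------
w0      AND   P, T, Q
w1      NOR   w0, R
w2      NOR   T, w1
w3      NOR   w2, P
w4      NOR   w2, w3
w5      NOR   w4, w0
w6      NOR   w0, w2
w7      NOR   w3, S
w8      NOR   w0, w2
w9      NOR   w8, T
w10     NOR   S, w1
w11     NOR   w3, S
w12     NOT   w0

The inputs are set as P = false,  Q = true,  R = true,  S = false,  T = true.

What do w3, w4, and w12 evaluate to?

w0 = P AND T AND Q = false AND true AND true = false
w1 = w0 NOR R = false NOR true = false
w2 = T NOR w1 = true NOR false = false
w3 = w2 NOR P = false NOR false = true
w4 = w2 NOR w3 = false NOR true = false
w12 = NOT w0 = NOT false = true

w3 = true; w4 = false; w12 = true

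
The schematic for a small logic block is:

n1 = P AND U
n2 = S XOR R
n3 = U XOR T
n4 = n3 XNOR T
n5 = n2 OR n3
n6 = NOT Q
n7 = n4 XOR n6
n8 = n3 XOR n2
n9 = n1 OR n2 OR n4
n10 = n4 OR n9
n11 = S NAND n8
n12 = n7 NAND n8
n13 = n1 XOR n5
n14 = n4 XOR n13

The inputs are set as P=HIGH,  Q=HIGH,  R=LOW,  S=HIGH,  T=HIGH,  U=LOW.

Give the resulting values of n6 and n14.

n6 = LOW, n14 = LOW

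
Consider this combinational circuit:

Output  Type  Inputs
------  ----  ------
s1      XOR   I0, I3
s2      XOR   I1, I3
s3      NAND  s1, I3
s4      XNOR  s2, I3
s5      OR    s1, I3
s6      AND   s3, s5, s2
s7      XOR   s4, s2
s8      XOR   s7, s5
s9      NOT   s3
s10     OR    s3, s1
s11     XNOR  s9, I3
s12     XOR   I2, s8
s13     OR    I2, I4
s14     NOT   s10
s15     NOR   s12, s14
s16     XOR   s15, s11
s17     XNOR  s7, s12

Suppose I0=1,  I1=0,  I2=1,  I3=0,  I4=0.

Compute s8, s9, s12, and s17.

s1 = I0 XOR I3 = 1 XOR 0 = 1
s2 = I1 XOR I3 = 0 XOR 0 = 0
s3 = s1 NAND I3 = 1 NAND 0 = 1
s4 = s2 XNOR I3 = 0 XNOR 0 = 1
s5 = s1 OR I3 = 1 OR 0 = 1
s7 = s4 XOR s2 = 1 XOR 0 = 1
s8 = s7 XOR s5 = 1 XOR 1 = 0
s9 = NOT s3 = NOT 1 = 0
s12 = I2 XOR s8 = 1 XOR 0 = 1
s17 = s7 XNOR s12 = 1 XNOR 1 = 1

s8 = 0, s9 = 0, s12 = 1, s17 = 1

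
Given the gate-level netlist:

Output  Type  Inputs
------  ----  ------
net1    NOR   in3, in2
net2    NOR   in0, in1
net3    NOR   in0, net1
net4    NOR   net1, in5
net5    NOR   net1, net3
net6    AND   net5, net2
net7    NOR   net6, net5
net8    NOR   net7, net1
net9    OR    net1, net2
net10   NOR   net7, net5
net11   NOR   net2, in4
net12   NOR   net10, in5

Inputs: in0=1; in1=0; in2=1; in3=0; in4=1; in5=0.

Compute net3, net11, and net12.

net1 = in3 NOR in2 = 0 NOR 1 = 0
net2 = in0 NOR in1 = 1 NOR 0 = 0
net3 = in0 NOR net1 = 1 NOR 0 = 0
net5 = net1 NOR net3 = 0 NOR 0 = 1
net6 = net5 AND net2 = 1 AND 0 = 0
net7 = net6 NOR net5 = 0 NOR 1 = 0
net10 = net7 NOR net5 = 0 NOR 1 = 0
net11 = net2 NOR in4 = 0 NOR 1 = 0
net12 = net10 NOR in5 = 0 NOR 0 = 1

net3 = 0; net11 = 0; net12 = 1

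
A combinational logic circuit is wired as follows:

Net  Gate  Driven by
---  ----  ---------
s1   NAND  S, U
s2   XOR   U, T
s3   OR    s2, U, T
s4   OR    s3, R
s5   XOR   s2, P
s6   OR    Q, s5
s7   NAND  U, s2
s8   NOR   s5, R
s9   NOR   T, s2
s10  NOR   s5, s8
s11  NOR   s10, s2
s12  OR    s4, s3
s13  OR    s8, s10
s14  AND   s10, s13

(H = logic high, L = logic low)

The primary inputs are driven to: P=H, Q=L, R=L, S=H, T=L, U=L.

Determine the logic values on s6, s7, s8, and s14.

s2 = U XOR T = L XOR L = L
s5 = s2 XOR P = L XOR H = H
s6 = Q OR s5 = L OR H = H
s7 = U NAND s2 = L NAND L = H
s8 = s5 NOR R = H NOR L = L
s10 = s5 NOR s8 = H NOR L = L
s13 = s8 OR s10 = L OR L = L
s14 = s10 AND s13 = L AND L = L

s6 = H  s7 = H  s8 = L  s14 = L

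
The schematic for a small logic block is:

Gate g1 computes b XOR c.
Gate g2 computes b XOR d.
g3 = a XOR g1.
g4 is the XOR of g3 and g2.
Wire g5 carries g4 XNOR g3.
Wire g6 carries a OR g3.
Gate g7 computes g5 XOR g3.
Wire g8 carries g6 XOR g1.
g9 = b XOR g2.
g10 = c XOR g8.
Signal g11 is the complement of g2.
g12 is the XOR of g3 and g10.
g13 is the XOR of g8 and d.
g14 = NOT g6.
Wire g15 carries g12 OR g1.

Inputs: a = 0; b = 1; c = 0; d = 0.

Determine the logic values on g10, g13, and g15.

g1 = b XOR c = 1 XOR 0 = 1
g3 = a XOR g1 = 0 XOR 1 = 1
g6 = a OR g3 = 0 OR 1 = 1
g8 = g6 XOR g1 = 1 XOR 1 = 0
g10 = c XOR g8 = 0 XOR 0 = 0
g12 = g3 XOR g10 = 1 XOR 0 = 1
g13 = g8 XOR d = 0 XOR 0 = 0
g15 = g12 OR g1 = 1 OR 1 = 1

g10 = 0; g13 = 0; g15 = 1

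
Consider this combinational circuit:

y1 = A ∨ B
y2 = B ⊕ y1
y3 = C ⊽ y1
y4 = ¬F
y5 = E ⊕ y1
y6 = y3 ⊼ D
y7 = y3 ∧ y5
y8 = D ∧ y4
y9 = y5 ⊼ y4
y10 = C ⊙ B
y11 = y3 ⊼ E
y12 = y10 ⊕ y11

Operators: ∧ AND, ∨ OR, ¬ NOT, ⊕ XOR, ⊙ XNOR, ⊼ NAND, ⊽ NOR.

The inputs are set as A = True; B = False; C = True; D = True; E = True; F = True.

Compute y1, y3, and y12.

y1 = True; y3 = False; y12 = True

y1 = A OR B = True OR False = True
y3 = C NOR y1 = True NOR True = False
y10 = C XNOR B = True XNOR False = False
y11 = y3 NAND E = False NAND True = True
y12 = y10 XOR y11 = False XOR True = True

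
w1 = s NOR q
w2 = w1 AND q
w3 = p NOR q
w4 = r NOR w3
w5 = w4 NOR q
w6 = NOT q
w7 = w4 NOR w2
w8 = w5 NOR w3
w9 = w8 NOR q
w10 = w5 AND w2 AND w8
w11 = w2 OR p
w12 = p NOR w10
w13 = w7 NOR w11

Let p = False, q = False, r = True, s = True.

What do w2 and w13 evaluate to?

w1 = s NOR q = True NOR False = False
w2 = w1 AND q = False AND False = False
w3 = p NOR q = False NOR False = True
w4 = r NOR w3 = True NOR True = False
w7 = w4 NOR w2 = False NOR False = True
w11 = w2 OR p = False OR False = False
w13 = w7 NOR w11 = True NOR False = False

w2 = False, w13 = False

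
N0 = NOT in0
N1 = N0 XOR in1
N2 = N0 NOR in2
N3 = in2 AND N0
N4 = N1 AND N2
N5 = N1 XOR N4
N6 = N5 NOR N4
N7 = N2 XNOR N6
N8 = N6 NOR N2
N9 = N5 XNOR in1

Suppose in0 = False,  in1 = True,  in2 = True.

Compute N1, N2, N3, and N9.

N0 = NOT in0 = NOT False = True
N1 = N0 XOR in1 = True XOR True = False
N2 = N0 NOR in2 = True NOR True = False
N3 = in2 AND N0 = True AND True = True
N4 = N1 AND N2 = False AND False = False
N5 = N1 XOR N4 = False XOR False = False
N9 = N5 XNOR in1 = False XNOR True = False

N1 = False, N2 = False, N3 = True, N9 = False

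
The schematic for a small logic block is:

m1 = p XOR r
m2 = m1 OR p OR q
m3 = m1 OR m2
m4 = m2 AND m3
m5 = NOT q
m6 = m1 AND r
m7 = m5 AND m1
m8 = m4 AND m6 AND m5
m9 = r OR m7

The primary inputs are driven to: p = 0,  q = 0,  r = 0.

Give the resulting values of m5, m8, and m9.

m1 = p XOR r = 0 XOR 0 = 0
m2 = m1 OR p OR q = 0 OR 0 OR 0 = 0
m3 = m1 OR m2 = 0 OR 0 = 0
m4 = m2 AND m3 = 0 AND 0 = 0
m5 = NOT q = NOT 0 = 1
m6 = m1 AND r = 0 AND 0 = 0
m7 = m5 AND m1 = 1 AND 0 = 0
m8 = m4 AND m6 AND m5 = 0 AND 0 AND 1 = 0
m9 = r OR m7 = 0 OR 0 = 0

m5 = 1  m8 = 0  m9 = 0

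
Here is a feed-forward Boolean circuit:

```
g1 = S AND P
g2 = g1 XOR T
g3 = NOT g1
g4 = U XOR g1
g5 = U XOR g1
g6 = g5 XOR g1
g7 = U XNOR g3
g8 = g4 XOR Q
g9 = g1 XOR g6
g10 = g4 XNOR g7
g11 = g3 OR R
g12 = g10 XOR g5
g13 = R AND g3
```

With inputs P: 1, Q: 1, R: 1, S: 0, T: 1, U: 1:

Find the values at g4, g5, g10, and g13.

g4 = 1; g5 = 1; g10 = 1; g13 = 1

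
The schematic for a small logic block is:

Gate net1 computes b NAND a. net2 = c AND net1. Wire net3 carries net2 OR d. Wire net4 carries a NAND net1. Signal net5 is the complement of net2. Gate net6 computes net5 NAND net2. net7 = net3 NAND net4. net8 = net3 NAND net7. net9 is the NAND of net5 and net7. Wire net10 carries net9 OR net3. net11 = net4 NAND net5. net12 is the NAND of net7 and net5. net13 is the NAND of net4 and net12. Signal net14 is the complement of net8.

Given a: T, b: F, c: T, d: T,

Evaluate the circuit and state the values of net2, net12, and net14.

net2 = T  net12 = T  net14 = T

net1 = b NAND a = F NAND T = T
net2 = c AND net1 = T AND T = T
net3 = net2 OR d = T OR T = T
net4 = a NAND net1 = T NAND T = F
net5 = NOT net2 = NOT T = F
net7 = net3 NAND net4 = T NAND F = T
net8 = net3 NAND net7 = T NAND T = F
net12 = net7 NAND net5 = T NAND F = T
net14 = NOT net8 = NOT F = T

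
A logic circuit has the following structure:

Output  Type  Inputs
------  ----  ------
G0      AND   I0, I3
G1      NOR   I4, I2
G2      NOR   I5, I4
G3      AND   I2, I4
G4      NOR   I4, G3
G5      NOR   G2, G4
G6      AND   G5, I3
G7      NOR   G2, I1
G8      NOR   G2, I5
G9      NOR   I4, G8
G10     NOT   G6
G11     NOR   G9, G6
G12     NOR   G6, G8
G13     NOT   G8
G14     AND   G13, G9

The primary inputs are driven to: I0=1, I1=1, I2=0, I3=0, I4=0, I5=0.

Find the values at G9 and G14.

G2 = I5 NOR I4 = 0 NOR 0 = 1
G8 = G2 NOR I5 = 1 NOR 0 = 0
G9 = I4 NOR G8 = 0 NOR 0 = 1
G13 = NOT G8 = NOT 0 = 1
G14 = G13 AND G9 = 1 AND 1 = 1

G9 = 1, G14 = 1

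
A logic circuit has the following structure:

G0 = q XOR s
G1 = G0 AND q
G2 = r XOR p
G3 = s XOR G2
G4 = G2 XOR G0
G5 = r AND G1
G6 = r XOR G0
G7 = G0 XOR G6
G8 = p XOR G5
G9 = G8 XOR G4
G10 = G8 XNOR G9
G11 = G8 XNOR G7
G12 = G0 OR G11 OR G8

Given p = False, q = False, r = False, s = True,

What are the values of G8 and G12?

G8 = False, G12 = True

G0 = q XOR s = False XOR True = True
G1 = G0 AND q = True AND False = False
G5 = r AND G1 = False AND False = False
G6 = r XOR G0 = False XOR True = True
G7 = G0 XOR G6 = True XOR True = False
G8 = p XOR G5 = False XOR False = False
G11 = G8 XNOR G7 = False XNOR False = True
G12 = G0 OR G11 OR G8 = True OR True OR False = True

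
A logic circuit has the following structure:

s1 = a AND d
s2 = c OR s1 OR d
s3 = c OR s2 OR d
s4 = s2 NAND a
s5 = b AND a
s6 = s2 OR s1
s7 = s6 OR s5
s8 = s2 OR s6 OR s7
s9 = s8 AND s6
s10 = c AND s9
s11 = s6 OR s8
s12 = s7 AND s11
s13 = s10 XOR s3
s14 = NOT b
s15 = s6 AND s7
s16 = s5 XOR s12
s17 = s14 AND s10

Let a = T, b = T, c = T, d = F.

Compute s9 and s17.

s1 = a AND d = T AND F = F
s2 = c OR s1 OR d = T OR F OR F = T
s5 = b AND a = T AND T = T
s6 = s2 OR s1 = T OR F = T
s7 = s6 OR s5 = T OR T = T
s8 = s2 OR s6 OR s7 = T OR T OR T = T
s9 = s8 AND s6 = T AND T = T
s10 = c AND s9 = T AND T = T
s14 = NOT b = NOT T = F
s17 = s14 AND s10 = F AND T = F

s9 = T, s17 = F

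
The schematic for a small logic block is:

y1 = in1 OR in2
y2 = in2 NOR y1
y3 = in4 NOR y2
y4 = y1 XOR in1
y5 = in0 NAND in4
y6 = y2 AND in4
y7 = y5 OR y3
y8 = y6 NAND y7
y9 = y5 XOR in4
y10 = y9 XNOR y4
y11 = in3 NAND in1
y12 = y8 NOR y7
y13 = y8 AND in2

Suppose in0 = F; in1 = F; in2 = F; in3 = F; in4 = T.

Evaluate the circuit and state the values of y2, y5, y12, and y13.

y2 = T, y5 = T, y12 = F, y13 = F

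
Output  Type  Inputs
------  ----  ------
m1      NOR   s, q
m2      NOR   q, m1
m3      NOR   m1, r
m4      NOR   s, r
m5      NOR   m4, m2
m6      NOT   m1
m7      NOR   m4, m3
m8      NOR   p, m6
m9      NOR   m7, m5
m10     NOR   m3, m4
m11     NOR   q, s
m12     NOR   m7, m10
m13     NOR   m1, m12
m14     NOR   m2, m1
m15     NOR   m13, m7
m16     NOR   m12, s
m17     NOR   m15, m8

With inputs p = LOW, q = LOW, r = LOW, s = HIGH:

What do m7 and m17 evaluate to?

m1 = s NOR q = HIGH NOR LOW = LOW
m3 = m1 NOR r = LOW NOR LOW = HIGH
m4 = s NOR r = HIGH NOR LOW = LOW
m6 = NOT m1 = NOT LOW = HIGH
m7 = m4 NOR m3 = LOW NOR HIGH = LOW
m8 = p NOR m6 = LOW NOR HIGH = LOW
m10 = m3 NOR m4 = HIGH NOR LOW = LOW
m12 = m7 NOR m10 = LOW NOR LOW = HIGH
m13 = m1 NOR m12 = LOW NOR HIGH = LOW
m15 = m13 NOR m7 = LOW NOR LOW = HIGH
m17 = m15 NOR m8 = HIGH NOR LOW = LOW

m7 = LOW; m17 = LOW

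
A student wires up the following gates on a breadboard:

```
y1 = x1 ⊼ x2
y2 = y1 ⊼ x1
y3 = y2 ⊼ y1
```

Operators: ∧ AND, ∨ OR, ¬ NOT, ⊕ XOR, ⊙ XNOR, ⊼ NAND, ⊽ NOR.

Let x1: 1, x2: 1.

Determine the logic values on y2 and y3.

y2 = 1, y3 = 1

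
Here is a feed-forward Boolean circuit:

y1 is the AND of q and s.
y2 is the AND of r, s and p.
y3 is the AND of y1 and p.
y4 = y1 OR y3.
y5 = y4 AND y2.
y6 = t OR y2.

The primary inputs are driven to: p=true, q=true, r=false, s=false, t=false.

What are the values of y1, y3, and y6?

y1 = false; y3 = false; y6 = false

y1 = q AND s = true AND false = false
y2 = r AND s AND p = false AND false AND true = false
y3 = y1 AND p = false AND true = false
y6 = t OR y2 = false OR false = false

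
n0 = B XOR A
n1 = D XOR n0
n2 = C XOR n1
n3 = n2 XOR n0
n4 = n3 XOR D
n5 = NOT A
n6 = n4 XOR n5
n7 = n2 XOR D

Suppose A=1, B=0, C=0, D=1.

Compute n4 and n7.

n4 = 0; n7 = 1

n0 = B XOR A = 0 XOR 1 = 1
n1 = D XOR n0 = 1 XOR 1 = 0
n2 = C XOR n1 = 0 XOR 0 = 0
n3 = n2 XOR n0 = 0 XOR 1 = 1
n4 = n3 XOR D = 1 XOR 1 = 0
n7 = n2 XOR D = 0 XOR 1 = 1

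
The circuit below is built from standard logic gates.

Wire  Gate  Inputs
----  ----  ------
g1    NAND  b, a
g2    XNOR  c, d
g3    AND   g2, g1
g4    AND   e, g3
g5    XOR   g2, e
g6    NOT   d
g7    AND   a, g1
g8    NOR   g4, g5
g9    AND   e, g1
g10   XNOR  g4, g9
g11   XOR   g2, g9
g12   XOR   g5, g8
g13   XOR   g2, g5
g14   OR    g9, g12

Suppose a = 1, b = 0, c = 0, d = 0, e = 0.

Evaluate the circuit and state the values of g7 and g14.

g1 = b NAND a = 0 NAND 1 = 1
g2 = c XNOR d = 0 XNOR 0 = 1
g3 = g2 AND g1 = 1 AND 1 = 1
g4 = e AND g3 = 0 AND 1 = 0
g5 = g2 XOR e = 1 XOR 0 = 1
g7 = a AND g1 = 1 AND 1 = 1
g8 = g4 NOR g5 = 0 NOR 1 = 0
g9 = e AND g1 = 0 AND 1 = 0
g12 = g5 XOR g8 = 1 XOR 0 = 1
g14 = g9 OR g12 = 0 OR 1 = 1

g7 = 1, g14 = 1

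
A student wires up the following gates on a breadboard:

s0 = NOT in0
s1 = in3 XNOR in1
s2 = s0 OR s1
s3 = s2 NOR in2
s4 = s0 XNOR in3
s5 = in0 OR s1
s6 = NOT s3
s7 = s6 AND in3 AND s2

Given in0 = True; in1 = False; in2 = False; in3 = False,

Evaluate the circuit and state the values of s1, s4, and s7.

s1 = True, s4 = True, s7 = False

s0 = NOT in0 = NOT True = False
s1 = in3 XNOR in1 = False XNOR False = True
s2 = s0 OR s1 = False OR True = True
s3 = s2 NOR in2 = True NOR False = False
s4 = s0 XNOR in3 = False XNOR False = True
s6 = NOT s3 = NOT False = True
s7 = s6 AND in3 AND s2 = True AND False AND True = False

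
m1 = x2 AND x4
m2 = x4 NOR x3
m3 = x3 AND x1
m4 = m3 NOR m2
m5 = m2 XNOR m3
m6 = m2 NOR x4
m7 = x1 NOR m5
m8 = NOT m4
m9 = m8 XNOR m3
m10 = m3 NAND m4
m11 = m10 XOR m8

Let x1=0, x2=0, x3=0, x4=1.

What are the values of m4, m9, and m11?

m4 = 1, m9 = 1, m11 = 1

m2 = x4 NOR x3 = 1 NOR 0 = 0
m3 = x3 AND x1 = 0 AND 0 = 0
m4 = m3 NOR m2 = 0 NOR 0 = 1
m8 = NOT m4 = NOT 1 = 0
m9 = m8 XNOR m3 = 0 XNOR 0 = 1
m10 = m3 NAND m4 = 0 NAND 1 = 1
m11 = m10 XOR m8 = 1 XOR 0 = 1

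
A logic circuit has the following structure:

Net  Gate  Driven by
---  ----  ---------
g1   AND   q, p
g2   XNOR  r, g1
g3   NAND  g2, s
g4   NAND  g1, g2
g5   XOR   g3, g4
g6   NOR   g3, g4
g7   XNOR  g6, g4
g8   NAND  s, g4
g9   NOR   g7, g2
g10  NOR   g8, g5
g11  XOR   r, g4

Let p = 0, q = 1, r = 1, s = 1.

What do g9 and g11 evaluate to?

g9 = 1, g11 = 0

g1 = q AND p = 1 AND 0 = 0
g2 = r XNOR g1 = 1 XNOR 0 = 0
g3 = g2 NAND s = 0 NAND 1 = 1
g4 = g1 NAND g2 = 0 NAND 0 = 1
g6 = g3 NOR g4 = 1 NOR 1 = 0
g7 = g6 XNOR g4 = 0 XNOR 1 = 0
g9 = g7 NOR g2 = 0 NOR 0 = 1
g11 = r XOR g4 = 1 XOR 1 = 0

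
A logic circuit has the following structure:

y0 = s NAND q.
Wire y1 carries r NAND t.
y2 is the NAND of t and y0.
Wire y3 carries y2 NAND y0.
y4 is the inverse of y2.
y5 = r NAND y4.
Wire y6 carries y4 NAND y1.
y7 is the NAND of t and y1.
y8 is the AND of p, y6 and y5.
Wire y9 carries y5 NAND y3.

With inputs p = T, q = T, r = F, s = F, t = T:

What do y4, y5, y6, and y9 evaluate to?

y0 = s NAND q = F NAND T = T
y1 = r NAND t = F NAND T = T
y2 = t NAND y0 = T NAND T = F
y3 = y2 NAND y0 = F NAND T = T
y4 = NOT y2 = NOT F = T
y5 = r NAND y4 = F NAND T = T
y6 = y4 NAND y1 = T NAND T = F
y9 = y5 NAND y3 = T NAND T = F

y4 = T, y5 = T, y6 = F, y9 = F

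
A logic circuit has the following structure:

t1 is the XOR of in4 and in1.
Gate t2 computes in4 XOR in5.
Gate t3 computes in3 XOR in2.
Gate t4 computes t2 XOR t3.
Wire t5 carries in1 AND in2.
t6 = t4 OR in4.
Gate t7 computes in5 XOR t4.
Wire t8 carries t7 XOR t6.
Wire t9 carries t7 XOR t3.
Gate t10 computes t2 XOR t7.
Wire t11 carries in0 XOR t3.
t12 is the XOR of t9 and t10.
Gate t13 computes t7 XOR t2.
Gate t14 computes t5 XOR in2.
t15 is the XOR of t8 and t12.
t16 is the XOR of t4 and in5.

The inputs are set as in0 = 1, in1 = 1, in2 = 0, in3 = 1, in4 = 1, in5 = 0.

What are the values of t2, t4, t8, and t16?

t2 = 1  t4 = 0  t8 = 1  t16 = 0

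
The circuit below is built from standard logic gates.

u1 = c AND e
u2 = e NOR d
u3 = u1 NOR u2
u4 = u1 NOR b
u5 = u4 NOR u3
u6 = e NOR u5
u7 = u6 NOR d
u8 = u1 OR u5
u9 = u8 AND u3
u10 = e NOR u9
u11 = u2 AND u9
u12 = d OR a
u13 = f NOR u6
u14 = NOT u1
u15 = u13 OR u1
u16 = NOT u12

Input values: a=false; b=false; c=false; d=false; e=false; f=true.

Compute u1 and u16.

u1 = false, u16 = true

u1 = c AND e = false AND false = false
u12 = d OR a = false OR false = false
u16 = NOT u12 = NOT false = true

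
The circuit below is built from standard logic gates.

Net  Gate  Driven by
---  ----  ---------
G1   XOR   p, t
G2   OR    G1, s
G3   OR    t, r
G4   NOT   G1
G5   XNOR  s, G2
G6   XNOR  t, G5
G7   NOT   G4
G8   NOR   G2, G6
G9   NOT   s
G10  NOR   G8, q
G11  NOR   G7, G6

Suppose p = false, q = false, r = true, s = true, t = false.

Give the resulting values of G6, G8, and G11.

G6 = false; G8 = false; G11 = true

G1 = p XOR t = false XOR false = false
G2 = G1 OR s = false OR true = true
G4 = NOT G1 = NOT false = true
G5 = s XNOR G2 = true XNOR true = true
G6 = t XNOR G5 = false XNOR true = false
G7 = NOT G4 = NOT true = false
G8 = G2 NOR G6 = true NOR false = false
G11 = G7 NOR G6 = false NOR false = true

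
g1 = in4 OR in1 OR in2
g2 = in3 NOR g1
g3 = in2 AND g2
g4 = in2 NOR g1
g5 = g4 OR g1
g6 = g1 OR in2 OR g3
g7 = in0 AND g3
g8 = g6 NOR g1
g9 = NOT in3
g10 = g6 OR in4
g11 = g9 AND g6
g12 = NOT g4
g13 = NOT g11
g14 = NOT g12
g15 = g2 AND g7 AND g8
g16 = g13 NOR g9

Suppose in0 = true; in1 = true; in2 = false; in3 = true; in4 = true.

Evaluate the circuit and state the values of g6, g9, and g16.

g6 = true  g9 = false  g16 = false

g1 = in4 OR in1 OR in2 = true OR true OR false = true
g2 = in3 NOR g1 = true NOR true = false
g3 = in2 AND g2 = false AND false = false
g6 = g1 OR in2 OR g3 = true OR false OR false = true
g9 = NOT in3 = NOT true = false
g11 = g9 AND g6 = false AND true = false
g13 = NOT g11 = NOT false = true
g16 = g13 NOR g9 = true NOR false = false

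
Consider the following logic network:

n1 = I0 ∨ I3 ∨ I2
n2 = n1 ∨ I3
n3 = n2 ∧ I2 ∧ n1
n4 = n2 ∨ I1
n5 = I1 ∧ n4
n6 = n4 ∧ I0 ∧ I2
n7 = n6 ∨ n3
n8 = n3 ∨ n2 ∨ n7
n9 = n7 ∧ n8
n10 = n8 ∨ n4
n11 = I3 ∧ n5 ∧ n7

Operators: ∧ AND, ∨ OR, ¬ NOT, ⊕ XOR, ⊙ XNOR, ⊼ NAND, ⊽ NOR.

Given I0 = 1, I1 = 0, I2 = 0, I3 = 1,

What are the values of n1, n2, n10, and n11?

n1 = 1  n2 = 1  n10 = 1  n11 = 0

n1 = I0 OR I3 OR I2 = 1 OR 1 OR 0 = 1
n2 = n1 OR I3 = 1 OR 1 = 1
n3 = n2 AND I2 AND n1 = 1 AND 0 AND 1 = 0
n4 = n2 OR I1 = 1 OR 0 = 1
n5 = I1 AND n4 = 0 AND 1 = 0
n6 = n4 AND I0 AND I2 = 1 AND 1 AND 0 = 0
n7 = n6 OR n3 = 0 OR 0 = 0
n8 = n3 OR n2 OR n7 = 0 OR 1 OR 0 = 1
n10 = n8 OR n4 = 1 OR 1 = 1
n11 = I3 AND n5 AND n7 = 1 AND 0 AND 0 = 0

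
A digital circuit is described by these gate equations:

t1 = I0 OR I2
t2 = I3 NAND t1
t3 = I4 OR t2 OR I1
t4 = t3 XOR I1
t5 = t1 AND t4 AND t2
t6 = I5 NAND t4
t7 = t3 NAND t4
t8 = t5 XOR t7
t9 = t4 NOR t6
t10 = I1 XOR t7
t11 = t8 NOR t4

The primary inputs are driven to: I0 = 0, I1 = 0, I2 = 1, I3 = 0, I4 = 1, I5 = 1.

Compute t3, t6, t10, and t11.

t1 = I0 OR I2 = 0 OR 1 = 1
t2 = I3 NAND t1 = 0 NAND 1 = 1
t3 = I4 OR t2 OR I1 = 1 OR 1 OR 0 = 1
t4 = t3 XOR I1 = 1 XOR 0 = 1
t5 = t1 AND t4 AND t2 = 1 AND 1 AND 1 = 1
t6 = I5 NAND t4 = 1 NAND 1 = 0
t7 = t3 NAND t4 = 1 NAND 1 = 0
t8 = t5 XOR t7 = 1 XOR 0 = 1
t10 = I1 XOR t7 = 0 XOR 0 = 0
t11 = t8 NOR t4 = 1 NOR 1 = 0

t3 = 1  t6 = 0  t10 = 0  t11 = 0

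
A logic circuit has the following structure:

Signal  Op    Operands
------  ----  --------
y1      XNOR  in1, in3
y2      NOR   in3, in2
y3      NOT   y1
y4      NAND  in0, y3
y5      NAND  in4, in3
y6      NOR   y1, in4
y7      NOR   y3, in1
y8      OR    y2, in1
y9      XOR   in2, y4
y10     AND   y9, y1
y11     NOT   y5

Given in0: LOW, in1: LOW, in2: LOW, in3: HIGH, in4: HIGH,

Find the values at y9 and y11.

y1 = in1 XNOR in3 = LOW XNOR HIGH = LOW
y3 = NOT y1 = NOT LOW = HIGH
y4 = in0 NAND y3 = LOW NAND HIGH = HIGH
y5 = in4 NAND in3 = HIGH NAND HIGH = LOW
y9 = in2 XOR y4 = LOW XOR HIGH = HIGH
y11 = NOT y5 = NOT LOW = HIGH

y9 = HIGH, y11 = HIGH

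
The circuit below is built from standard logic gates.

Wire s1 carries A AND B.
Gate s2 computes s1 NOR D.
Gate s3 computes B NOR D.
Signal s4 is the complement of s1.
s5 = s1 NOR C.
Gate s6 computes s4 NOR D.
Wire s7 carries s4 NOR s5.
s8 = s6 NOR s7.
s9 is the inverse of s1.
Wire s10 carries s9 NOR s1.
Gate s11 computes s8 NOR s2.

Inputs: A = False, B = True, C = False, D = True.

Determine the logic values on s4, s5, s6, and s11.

s4 = True  s5 = True  s6 = False  s11 = False

s1 = A AND B = False AND True = False
s2 = s1 NOR D = False NOR True = False
s4 = NOT s1 = NOT False = True
s5 = s1 NOR C = False NOR False = True
s6 = s4 NOR D = True NOR True = False
s7 = s4 NOR s5 = True NOR True = False
s8 = s6 NOR s7 = False NOR False = True
s11 = s8 NOR s2 = True NOR False = False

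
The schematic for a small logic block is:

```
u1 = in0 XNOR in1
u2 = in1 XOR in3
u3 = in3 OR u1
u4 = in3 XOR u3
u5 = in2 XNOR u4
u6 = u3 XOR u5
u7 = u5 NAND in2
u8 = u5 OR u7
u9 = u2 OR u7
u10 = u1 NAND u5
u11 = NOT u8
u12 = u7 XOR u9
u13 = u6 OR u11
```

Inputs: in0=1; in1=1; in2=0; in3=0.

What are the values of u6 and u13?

u6 = 1, u13 = 1

u1 = in0 XNOR in1 = 1 XNOR 1 = 1
u3 = in3 OR u1 = 0 OR 1 = 1
u4 = in3 XOR u3 = 0 XOR 1 = 1
u5 = in2 XNOR u4 = 0 XNOR 1 = 0
u6 = u3 XOR u5 = 1 XOR 0 = 1
u7 = u5 NAND in2 = 0 NAND 0 = 1
u8 = u5 OR u7 = 0 OR 1 = 1
u11 = NOT u8 = NOT 1 = 0
u13 = u6 OR u11 = 1 OR 0 = 1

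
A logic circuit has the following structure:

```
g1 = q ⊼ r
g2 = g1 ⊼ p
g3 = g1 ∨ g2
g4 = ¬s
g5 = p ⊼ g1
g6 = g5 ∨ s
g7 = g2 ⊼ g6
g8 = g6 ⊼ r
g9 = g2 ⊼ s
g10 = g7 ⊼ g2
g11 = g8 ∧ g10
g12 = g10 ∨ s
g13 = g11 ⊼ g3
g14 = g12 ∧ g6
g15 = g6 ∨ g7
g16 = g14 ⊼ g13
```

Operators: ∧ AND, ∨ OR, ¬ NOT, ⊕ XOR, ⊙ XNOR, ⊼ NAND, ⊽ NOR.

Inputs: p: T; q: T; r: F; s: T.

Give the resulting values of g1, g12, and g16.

g1 = T  g12 = T  g16 = T

g1 = q NAND r = T NAND F = T
g2 = g1 NAND p = T NAND T = F
g3 = g1 OR g2 = T OR F = T
g5 = p NAND g1 = T NAND T = F
g6 = g5 OR s = F OR T = T
g7 = g2 NAND g6 = F NAND T = T
g8 = g6 NAND r = T NAND F = T
g10 = g7 NAND g2 = T NAND F = T
g11 = g8 AND g10 = T AND T = T
g12 = g10 OR s = T OR T = T
g13 = g11 NAND g3 = T NAND T = F
g14 = g12 AND g6 = T AND T = T
g16 = g14 NAND g13 = T NAND F = T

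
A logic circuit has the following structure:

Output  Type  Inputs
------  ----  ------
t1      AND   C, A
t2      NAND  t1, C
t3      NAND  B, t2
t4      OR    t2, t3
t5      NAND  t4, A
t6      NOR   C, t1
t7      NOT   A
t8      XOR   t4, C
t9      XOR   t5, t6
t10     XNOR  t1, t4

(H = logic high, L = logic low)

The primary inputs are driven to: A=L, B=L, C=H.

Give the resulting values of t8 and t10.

t8 = L, t10 = L

t1 = C AND A = H AND L = L
t2 = t1 NAND C = L NAND H = H
t3 = B NAND t2 = L NAND H = H
t4 = t2 OR t3 = H OR H = H
t8 = t4 XOR C = H XOR H = L
t10 = t1 XNOR t4 = L XNOR H = L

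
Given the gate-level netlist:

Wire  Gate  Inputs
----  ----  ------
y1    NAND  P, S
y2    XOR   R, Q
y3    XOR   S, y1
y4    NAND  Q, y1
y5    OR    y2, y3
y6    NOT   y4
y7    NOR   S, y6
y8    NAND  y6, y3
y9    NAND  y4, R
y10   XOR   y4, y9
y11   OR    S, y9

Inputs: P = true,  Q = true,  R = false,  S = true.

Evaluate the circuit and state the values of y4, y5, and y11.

y4 = true, y5 = true, y11 = true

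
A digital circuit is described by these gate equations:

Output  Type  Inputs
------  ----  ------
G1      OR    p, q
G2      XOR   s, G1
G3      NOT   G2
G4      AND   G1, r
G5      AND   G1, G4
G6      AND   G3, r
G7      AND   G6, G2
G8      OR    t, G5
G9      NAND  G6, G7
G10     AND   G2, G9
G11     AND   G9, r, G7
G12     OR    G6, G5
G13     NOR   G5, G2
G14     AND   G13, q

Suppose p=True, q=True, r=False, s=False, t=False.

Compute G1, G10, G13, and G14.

G1 = True; G10 = True; G13 = False; G14 = False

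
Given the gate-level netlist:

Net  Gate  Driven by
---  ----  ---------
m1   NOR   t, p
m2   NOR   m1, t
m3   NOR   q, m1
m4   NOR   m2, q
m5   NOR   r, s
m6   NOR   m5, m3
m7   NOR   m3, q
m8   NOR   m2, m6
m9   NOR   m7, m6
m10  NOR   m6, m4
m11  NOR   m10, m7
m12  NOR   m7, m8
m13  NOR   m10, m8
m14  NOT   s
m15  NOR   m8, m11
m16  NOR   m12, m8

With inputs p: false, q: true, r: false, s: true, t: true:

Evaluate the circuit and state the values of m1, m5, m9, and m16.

m1 = false; m5 = false; m9 = false; m16 = false

m1 = t NOR p = true NOR false = false
m2 = m1 NOR t = false NOR true = false
m3 = q NOR m1 = true NOR false = false
m5 = r NOR s = false NOR true = false
m6 = m5 NOR m3 = false NOR false = true
m7 = m3 NOR q = false NOR true = false
m8 = m2 NOR m6 = false NOR true = false
m9 = m7 NOR m6 = false NOR true = false
m12 = m7 NOR m8 = false NOR false = true
m16 = m12 NOR m8 = true NOR false = false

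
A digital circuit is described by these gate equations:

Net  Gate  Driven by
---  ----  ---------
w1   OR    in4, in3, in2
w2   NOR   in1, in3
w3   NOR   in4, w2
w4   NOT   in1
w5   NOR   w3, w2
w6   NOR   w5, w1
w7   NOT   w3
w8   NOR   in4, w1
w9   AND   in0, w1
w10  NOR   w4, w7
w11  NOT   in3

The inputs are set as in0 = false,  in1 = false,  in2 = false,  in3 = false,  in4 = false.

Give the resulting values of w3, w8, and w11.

w3 = false; w8 = true; w11 = true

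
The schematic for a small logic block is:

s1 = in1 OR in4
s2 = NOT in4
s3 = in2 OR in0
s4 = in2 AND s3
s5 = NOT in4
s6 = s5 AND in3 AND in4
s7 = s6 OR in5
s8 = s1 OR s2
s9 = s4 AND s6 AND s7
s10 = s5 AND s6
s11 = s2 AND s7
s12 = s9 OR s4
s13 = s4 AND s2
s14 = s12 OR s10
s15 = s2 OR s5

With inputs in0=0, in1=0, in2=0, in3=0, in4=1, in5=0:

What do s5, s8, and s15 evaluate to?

s5 = 0  s8 = 1  s15 = 0

s1 = in1 OR in4 = 0 OR 1 = 1
s2 = NOT in4 = NOT 1 = 0
s5 = NOT in4 = NOT 1 = 0
s8 = s1 OR s2 = 1 OR 0 = 1
s15 = s2 OR s5 = 0 OR 0 = 0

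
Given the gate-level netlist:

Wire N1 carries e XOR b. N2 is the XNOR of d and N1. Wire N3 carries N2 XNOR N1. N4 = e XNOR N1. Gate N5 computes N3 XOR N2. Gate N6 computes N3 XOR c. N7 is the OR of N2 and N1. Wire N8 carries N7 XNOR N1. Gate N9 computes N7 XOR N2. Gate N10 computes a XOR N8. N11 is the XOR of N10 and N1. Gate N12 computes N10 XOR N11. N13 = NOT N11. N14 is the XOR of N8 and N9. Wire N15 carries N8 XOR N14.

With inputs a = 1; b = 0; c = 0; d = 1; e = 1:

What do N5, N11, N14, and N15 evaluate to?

N1 = e XOR b = 1 XOR 0 = 1
N2 = d XNOR N1 = 1 XNOR 1 = 1
N3 = N2 XNOR N1 = 1 XNOR 1 = 1
N5 = N3 XOR N2 = 1 XOR 1 = 0
N7 = N2 OR N1 = 1 OR 1 = 1
N8 = N7 XNOR N1 = 1 XNOR 1 = 1
N9 = N7 XOR N2 = 1 XOR 1 = 0
N10 = a XOR N8 = 1 XOR 1 = 0
N11 = N10 XOR N1 = 0 XOR 1 = 1
N14 = N8 XOR N9 = 1 XOR 0 = 1
N15 = N8 XOR N14 = 1 XOR 1 = 0

N5 = 0  N11 = 1  N14 = 1  N15 = 0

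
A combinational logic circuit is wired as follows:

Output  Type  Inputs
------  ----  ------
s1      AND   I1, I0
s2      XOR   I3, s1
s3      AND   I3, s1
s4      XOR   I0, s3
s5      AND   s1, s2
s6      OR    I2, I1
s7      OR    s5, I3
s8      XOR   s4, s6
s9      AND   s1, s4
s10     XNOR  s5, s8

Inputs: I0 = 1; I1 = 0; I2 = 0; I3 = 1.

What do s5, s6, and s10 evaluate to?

s5 = 0, s6 = 0, s10 = 0

s1 = I1 AND I0 = 0 AND 1 = 0
s2 = I3 XOR s1 = 1 XOR 0 = 1
s3 = I3 AND s1 = 1 AND 0 = 0
s4 = I0 XOR s3 = 1 XOR 0 = 1
s5 = s1 AND s2 = 0 AND 1 = 0
s6 = I2 OR I1 = 0 OR 0 = 0
s8 = s4 XOR s6 = 1 XOR 0 = 1
s10 = s5 XNOR s8 = 0 XNOR 1 = 0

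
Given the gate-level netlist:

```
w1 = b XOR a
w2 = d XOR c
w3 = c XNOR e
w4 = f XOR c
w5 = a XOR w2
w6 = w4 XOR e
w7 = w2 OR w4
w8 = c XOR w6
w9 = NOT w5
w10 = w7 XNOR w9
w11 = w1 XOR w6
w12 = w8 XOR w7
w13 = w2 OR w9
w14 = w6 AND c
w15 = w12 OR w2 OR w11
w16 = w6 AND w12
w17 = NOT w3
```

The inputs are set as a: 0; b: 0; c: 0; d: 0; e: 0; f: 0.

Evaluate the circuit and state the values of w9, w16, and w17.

w9 = 1, w16 = 0, w17 = 0

w2 = d XOR c = 0 XOR 0 = 0
w3 = c XNOR e = 0 XNOR 0 = 1
w4 = f XOR c = 0 XOR 0 = 0
w5 = a XOR w2 = 0 XOR 0 = 0
w6 = w4 XOR e = 0 XOR 0 = 0
w7 = w2 OR w4 = 0 OR 0 = 0
w8 = c XOR w6 = 0 XOR 0 = 0
w9 = NOT w5 = NOT 0 = 1
w12 = w8 XOR w7 = 0 XOR 0 = 0
w16 = w6 AND w12 = 0 AND 0 = 0
w17 = NOT w3 = NOT 1 = 0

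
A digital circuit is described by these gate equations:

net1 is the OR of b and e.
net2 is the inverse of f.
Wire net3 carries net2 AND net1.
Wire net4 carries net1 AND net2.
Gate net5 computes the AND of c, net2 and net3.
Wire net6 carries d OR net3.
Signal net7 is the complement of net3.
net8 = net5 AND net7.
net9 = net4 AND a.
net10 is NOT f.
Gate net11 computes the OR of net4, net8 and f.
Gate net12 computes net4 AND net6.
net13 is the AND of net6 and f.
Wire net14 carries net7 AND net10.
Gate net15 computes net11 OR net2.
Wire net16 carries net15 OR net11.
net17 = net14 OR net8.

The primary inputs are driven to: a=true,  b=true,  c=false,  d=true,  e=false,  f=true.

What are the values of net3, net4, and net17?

net1 = b OR e = true OR false = true
net2 = NOT f = NOT true = false
net3 = net2 AND net1 = false AND true = false
net4 = net1 AND net2 = true AND false = false
net5 = c AND net2 AND net3 = false AND false AND false = false
net7 = NOT net3 = NOT false = true
net8 = net5 AND net7 = false AND true = false
net10 = NOT f = NOT true = false
net14 = net7 AND net10 = true AND false = false
net17 = net14 OR net8 = false OR false = false

net3 = false, net4 = false, net17 = false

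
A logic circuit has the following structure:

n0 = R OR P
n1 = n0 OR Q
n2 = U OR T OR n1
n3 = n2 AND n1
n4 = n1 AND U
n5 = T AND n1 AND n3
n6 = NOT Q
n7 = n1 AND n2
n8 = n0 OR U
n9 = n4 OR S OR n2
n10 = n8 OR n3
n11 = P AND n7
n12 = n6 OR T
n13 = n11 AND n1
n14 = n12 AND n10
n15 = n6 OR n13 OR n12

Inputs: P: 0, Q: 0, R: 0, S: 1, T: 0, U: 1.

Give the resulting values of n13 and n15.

n13 = 0, n15 = 1

n0 = R OR P = 0 OR 0 = 0
n1 = n0 OR Q = 0 OR 0 = 0
n2 = U OR T OR n1 = 1 OR 0 OR 0 = 1
n6 = NOT Q = NOT 0 = 1
n7 = n1 AND n2 = 0 AND 1 = 0
n11 = P AND n7 = 0 AND 0 = 0
n12 = n6 OR T = 1 OR 0 = 1
n13 = n11 AND n1 = 0 AND 0 = 0
n15 = n6 OR n13 OR n12 = 1 OR 0 OR 1 = 1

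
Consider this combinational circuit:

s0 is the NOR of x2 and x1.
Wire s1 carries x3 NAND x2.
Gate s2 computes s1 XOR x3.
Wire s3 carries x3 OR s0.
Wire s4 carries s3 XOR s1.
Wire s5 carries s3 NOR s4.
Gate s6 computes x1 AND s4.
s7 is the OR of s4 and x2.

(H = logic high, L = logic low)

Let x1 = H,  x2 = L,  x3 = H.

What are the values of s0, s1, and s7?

s0 = x2 NOR x1 = L NOR H = L
s1 = x3 NAND x2 = H NAND L = H
s3 = x3 OR s0 = H OR L = H
s4 = s3 XOR s1 = H XOR H = L
s7 = s4 OR x2 = L OR L = L

s0 = L, s1 = H, s7 = L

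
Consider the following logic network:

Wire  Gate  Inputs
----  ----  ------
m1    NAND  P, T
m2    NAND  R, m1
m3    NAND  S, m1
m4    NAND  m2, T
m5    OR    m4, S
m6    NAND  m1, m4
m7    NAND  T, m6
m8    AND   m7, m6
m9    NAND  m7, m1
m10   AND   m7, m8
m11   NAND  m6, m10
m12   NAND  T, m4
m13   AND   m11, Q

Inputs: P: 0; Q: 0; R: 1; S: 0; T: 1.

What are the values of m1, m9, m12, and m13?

m1 = P NAND T = 0 NAND 1 = 1
m2 = R NAND m1 = 1 NAND 1 = 0
m4 = m2 NAND T = 0 NAND 1 = 1
m6 = m1 NAND m4 = 1 NAND 1 = 0
m7 = T NAND m6 = 1 NAND 0 = 1
m8 = m7 AND m6 = 1 AND 0 = 0
m9 = m7 NAND m1 = 1 NAND 1 = 0
m10 = m7 AND m8 = 1 AND 0 = 0
m11 = m6 NAND m10 = 0 NAND 0 = 1
m12 = T NAND m4 = 1 NAND 1 = 0
m13 = m11 AND Q = 1 AND 0 = 0

m1 = 1, m9 = 0, m12 = 0, m13 = 0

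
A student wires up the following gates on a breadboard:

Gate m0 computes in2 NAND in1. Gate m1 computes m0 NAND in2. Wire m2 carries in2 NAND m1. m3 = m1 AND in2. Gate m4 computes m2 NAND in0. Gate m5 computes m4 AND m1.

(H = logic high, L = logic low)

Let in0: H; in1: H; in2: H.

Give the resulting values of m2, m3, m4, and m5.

m2 = L; m3 = H; m4 = H; m5 = H

m0 = in2 NAND in1 = H NAND H = L
m1 = m0 NAND in2 = L NAND H = H
m2 = in2 NAND m1 = H NAND H = L
m3 = m1 AND in2 = H AND H = H
m4 = m2 NAND in0 = L NAND H = H
m5 = m4 AND m1 = H AND H = H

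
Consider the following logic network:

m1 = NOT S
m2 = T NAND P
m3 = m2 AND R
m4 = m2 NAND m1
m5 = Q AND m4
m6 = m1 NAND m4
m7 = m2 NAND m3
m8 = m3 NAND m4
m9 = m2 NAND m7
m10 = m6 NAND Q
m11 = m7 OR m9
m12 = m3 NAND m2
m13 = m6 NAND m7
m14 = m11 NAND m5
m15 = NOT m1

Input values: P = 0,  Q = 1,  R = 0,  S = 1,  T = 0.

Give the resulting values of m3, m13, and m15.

m3 = 0, m13 = 0, m15 = 1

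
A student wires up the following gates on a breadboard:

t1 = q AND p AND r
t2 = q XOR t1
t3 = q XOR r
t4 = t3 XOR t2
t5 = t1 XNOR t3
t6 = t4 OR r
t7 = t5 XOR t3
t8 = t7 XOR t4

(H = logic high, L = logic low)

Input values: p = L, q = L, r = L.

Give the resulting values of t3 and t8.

t3 = L, t8 = H

t1 = q AND p AND r = L AND L AND L = L
t2 = q XOR t1 = L XOR L = L
t3 = q XOR r = L XOR L = L
t4 = t3 XOR t2 = L XOR L = L
t5 = t1 XNOR t3 = L XNOR L = H
t7 = t5 XOR t3 = H XOR L = H
t8 = t7 XOR t4 = H XOR L = H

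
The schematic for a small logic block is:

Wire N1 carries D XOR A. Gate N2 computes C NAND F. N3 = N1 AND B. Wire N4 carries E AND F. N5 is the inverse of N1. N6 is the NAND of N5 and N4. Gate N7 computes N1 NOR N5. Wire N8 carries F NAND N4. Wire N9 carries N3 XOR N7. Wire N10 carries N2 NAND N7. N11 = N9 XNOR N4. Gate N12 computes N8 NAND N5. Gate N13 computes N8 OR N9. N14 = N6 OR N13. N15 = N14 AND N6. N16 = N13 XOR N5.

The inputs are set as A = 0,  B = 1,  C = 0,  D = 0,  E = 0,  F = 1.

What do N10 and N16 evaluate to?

N10 = 1  N16 = 0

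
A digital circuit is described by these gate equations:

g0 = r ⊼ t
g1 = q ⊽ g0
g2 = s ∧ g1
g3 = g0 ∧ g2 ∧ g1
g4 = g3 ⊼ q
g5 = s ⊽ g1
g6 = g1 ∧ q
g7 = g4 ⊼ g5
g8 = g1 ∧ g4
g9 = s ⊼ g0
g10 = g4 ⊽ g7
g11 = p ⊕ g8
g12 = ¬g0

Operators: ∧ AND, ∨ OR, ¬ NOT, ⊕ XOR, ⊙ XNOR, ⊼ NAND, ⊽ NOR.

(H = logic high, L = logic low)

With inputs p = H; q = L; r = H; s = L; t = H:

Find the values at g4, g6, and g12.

g4 = H; g6 = L; g12 = H

g0 = r NAND t = H NAND H = L
g1 = q NOR g0 = L NOR L = H
g2 = s AND g1 = L AND H = L
g3 = g0 AND g2 AND g1 = L AND L AND H = L
g4 = g3 NAND q = L NAND L = H
g6 = g1 AND q = H AND L = L
g12 = NOT g0 = NOT L = H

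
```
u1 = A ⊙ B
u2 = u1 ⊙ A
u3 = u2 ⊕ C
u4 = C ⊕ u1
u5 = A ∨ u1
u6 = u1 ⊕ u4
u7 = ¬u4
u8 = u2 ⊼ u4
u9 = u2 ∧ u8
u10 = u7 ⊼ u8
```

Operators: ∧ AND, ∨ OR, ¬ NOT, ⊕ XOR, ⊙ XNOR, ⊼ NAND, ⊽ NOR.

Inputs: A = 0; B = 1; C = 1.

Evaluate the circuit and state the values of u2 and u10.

u2 = 1, u10 = 1

u1 = A XNOR B = 0 XNOR 1 = 0
u2 = u1 XNOR A = 0 XNOR 0 = 1
u4 = C XOR u1 = 1 XOR 0 = 1
u7 = NOT u4 = NOT 1 = 0
u8 = u2 NAND u4 = 1 NAND 1 = 0
u10 = u7 NAND u8 = 0 NAND 0 = 1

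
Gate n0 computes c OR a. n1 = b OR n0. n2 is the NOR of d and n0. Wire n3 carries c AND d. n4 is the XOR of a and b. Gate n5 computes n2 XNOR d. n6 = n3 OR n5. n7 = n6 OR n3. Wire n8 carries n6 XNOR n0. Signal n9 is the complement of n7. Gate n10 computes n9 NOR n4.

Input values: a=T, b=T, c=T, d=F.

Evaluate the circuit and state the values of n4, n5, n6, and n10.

n0 = c OR a = T OR T = T
n2 = d NOR n0 = F NOR T = F
n3 = c AND d = T AND F = F
n4 = a XOR b = T XOR T = F
n5 = n2 XNOR d = F XNOR F = T
n6 = n3 OR n5 = F OR T = T
n7 = n6 OR n3 = T OR F = T
n9 = NOT n7 = NOT T = F
n10 = n9 NOR n4 = F NOR F = T

n4 = F, n5 = T, n6 = T, n10 = T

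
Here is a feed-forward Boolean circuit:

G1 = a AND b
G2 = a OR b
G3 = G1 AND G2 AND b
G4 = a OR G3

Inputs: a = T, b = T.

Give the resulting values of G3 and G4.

G3 = T, G4 = T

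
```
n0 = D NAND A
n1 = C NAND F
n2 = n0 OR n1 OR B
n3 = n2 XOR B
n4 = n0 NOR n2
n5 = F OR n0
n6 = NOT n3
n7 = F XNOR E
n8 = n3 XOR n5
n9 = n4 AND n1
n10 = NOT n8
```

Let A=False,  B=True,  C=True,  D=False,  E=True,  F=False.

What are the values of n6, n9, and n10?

n0 = D NAND A = False NAND False = True
n1 = C NAND F = True NAND False = True
n2 = n0 OR n1 OR B = True OR True OR True = True
n3 = n2 XOR B = True XOR True = False
n4 = n0 NOR n2 = True NOR True = False
n5 = F OR n0 = False OR True = True
n6 = NOT n3 = NOT False = True
n8 = n3 XOR n5 = False XOR True = True
n9 = n4 AND n1 = False AND True = False
n10 = NOT n8 = NOT True = False

n6 = True  n9 = False  n10 = False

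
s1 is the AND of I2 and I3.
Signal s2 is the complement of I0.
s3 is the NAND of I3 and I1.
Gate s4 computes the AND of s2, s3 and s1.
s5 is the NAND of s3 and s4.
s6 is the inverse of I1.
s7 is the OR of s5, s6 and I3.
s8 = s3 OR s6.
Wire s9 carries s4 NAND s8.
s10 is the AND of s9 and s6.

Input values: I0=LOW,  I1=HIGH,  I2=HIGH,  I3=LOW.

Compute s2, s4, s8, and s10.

s2 = HIGH; s4 = LOW; s8 = HIGH; s10 = LOW

s1 = I2 AND I3 = HIGH AND LOW = LOW
s2 = NOT I0 = NOT LOW = HIGH
s3 = I3 NAND I1 = LOW NAND HIGH = HIGH
s4 = s2 AND s3 AND s1 = HIGH AND HIGH AND LOW = LOW
s6 = NOT I1 = NOT HIGH = LOW
s8 = s3 OR s6 = HIGH OR LOW = HIGH
s9 = s4 NAND s8 = LOW NAND HIGH = HIGH
s10 = s9 AND s6 = HIGH AND LOW = LOW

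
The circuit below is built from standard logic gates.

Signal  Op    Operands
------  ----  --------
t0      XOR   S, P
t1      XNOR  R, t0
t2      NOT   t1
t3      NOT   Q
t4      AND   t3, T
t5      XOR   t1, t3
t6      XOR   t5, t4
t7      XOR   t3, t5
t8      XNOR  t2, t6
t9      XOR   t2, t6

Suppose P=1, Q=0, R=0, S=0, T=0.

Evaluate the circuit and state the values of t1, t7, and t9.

t1 = 0  t7 = 0  t9 = 0

t0 = S XOR P = 0 XOR 1 = 1
t1 = R XNOR t0 = 0 XNOR 1 = 0
t2 = NOT t1 = NOT 0 = 1
t3 = NOT Q = NOT 0 = 1
t4 = t3 AND T = 1 AND 0 = 0
t5 = t1 XOR t3 = 0 XOR 1 = 1
t6 = t5 XOR t4 = 1 XOR 0 = 1
t7 = t3 XOR t5 = 1 XOR 1 = 0
t9 = t2 XOR t6 = 1 XOR 1 = 0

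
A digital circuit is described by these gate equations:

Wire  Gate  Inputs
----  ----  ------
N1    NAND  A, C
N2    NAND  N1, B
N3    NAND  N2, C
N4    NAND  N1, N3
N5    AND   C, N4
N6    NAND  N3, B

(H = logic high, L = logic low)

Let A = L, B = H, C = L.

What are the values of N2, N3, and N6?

N2 = L, N3 = H, N6 = L

N1 = A NAND C = L NAND L = H
N2 = N1 NAND B = H NAND H = L
N3 = N2 NAND C = L NAND L = H
N6 = N3 NAND B = H NAND H = L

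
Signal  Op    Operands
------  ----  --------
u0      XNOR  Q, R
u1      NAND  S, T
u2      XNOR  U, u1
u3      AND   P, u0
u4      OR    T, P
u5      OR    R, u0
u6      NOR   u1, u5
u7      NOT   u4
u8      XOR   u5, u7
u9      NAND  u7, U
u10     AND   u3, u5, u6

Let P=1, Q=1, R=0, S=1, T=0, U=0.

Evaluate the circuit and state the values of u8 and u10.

u8 = 0, u10 = 0

u0 = Q XNOR R = 1 XNOR 0 = 0
u1 = S NAND T = 1 NAND 0 = 1
u3 = P AND u0 = 1 AND 0 = 0
u4 = T OR P = 0 OR 1 = 1
u5 = R OR u0 = 0 OR 0 = 0
u6 = u1 NOR u5 = 1 NOR 0 = 0
u7 = NOT u4 = NOT 1 = 0
u8 = u5 XOR u7 = 0 XOR 0 = 0
u10 = u3 AND u5 AND u6 = 0 AND 0 AND 0 = 0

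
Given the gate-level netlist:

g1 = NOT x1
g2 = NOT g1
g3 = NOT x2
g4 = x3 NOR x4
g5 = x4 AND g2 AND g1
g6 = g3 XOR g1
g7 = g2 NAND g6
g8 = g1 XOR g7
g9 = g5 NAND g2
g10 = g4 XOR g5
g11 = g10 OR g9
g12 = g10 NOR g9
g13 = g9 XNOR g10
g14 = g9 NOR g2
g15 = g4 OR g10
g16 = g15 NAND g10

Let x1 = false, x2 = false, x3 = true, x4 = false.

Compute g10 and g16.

g10 = false, g16 = true

g1 = NOT x1 = NOT false = true
g2 = NOT g1 = NOT true = false
g4 = x3 NOR x4 = true NOR false = false
g5 = x4 AND g2 AND g1 = false AND false AND true = false
g10 = g4 XOR g5 = false XOR false = false
g15 = g4 OR g10 = false OR false = false
g16 = g15 NAND g10 = false NAND false = true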